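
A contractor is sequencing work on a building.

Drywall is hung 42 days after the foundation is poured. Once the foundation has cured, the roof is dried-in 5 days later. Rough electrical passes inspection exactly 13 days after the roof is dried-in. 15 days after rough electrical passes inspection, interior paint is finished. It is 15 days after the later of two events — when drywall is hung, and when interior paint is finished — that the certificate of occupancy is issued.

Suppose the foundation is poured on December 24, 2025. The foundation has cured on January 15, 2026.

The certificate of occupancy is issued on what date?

The foundation is poured: Dec 24, 2025.
Drywall is hung: Dec 24, 2025 + 42 days = Feb 4, 2026.
The foundation has cured: Jan 15, 2026.
The roof is dried-in: Jan 15, 2026 + 5 days = Jan 20, 2026.
Rough electrical passes inspection: Jan 20, 2026 + 13 days = Feb 2, 2026.
Interior paint is finished: Feb 2, 2026 + 15 days = Feb 17, 2026.
Both prerequisites met — drywall is hung (Feb 4, 2026), interior paint is finished (Feb 17, 2026); the later is Feb 17, 2026.
The certificate of occupancy is issued: Feb 17, 2026 + 15 days = Mar 4, 2026.

March 4, 2026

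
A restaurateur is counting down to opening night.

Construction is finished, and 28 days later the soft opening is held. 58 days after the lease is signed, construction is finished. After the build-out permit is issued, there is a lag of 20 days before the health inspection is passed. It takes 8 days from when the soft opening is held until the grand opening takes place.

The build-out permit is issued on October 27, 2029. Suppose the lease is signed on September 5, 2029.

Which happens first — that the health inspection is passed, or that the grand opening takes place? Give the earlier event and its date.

The build-out permit is issued: Oct 27, 2029.
The health inspection is passed: Oct 27, 2029 + 20 days = Nov 16, 2029.
The lease is signed: Sep 5, 2029.
Construction is finished: Sep 5, 2029 + 58 days = Nov 2, 2029.
The soft opening is held: Nov 2, 2029 + 28 days = Nov 30, 2029.
The grand opening takes place: Nov 30, 2029 + 8 days = Dec 8, 2029.
Comparing: the health inspection is passed on Nov 16, 2029 vs the grand opening takes place on Dec 8, 2029. Earlier: the health inspection is passed.

The health inspection is passed — November 16, 2029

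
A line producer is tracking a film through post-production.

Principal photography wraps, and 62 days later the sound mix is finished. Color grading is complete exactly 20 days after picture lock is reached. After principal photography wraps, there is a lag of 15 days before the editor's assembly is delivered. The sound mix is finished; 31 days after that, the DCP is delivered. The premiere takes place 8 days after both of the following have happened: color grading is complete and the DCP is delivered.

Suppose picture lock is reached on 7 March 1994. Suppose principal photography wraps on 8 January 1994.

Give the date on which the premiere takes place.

Picture lock is reached: Mar 7, 1994.
Color grading is complete: Mar 7, 1994 + 20 days = Mar 27, 1994.
Principal photography wraps: Jan 8, 1994.
The sound mix is finished: Jan 8, 1994 + 62 days = Mar 11, 1994.
The DCP is delivered: Mar 11, 1994 + 31 days = Apr 11, 1994.
Both prerequisites met — color grading is complete (Mar 27, 1994), the DCP is delivered (Apr 11, 1994); the later is Apr 11, 1994.
The premiere takes place: Apr 11, 1994 + 8 days = Apr 19, 1994.

19 April 1994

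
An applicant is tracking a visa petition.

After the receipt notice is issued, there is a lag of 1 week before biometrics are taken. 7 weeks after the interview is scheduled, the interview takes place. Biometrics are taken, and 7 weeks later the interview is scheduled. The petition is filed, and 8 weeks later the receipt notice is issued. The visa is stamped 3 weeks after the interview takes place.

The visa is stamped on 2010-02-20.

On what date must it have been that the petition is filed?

2009-08-22

The visa is stamped: Feb 20, 2010.
The interview takes place: Feb 20, 2010 − 3 weeks = Jan 30, 2010.
The interview is scheduled: Jan 30, 2010 − 7 weeks = Dec 12, 2009.
Biometrics are taken: Dec 12, 2009 − 7 weeks = Oct 24, 2009.
The receipt notice is issued: Oct 24, 2009 − 1 week = Oct 17, 2009.
The petition is filed: Oct 17, 2009 − 8 weeks = Aug 22, 2009.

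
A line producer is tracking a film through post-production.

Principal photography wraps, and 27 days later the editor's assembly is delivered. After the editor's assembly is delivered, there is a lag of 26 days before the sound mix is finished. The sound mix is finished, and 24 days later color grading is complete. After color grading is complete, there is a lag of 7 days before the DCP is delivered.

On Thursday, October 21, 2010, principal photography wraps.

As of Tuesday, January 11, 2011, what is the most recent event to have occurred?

Color grading is complete

Principal photography wraps: Oct 21, 2010.
The editor's assembly is delivered: Oct 21, 2010 + 27 days = Nov 17, 2010.
The sound mix is finished: Nov 17, 2010 + 26 days = Dec 13, 2010.
Color grading is complete: Dec 13, 2010 + 24 days = Jan 6, 2011.
The DCP is delivered: Jan 6, 2011 + 7 days = Jan 13, 2011.
Jan 11, 2011 falls between when color grading is complete (Jan 6, 2011) and when the DCP is delivered (Jan 13, 2011).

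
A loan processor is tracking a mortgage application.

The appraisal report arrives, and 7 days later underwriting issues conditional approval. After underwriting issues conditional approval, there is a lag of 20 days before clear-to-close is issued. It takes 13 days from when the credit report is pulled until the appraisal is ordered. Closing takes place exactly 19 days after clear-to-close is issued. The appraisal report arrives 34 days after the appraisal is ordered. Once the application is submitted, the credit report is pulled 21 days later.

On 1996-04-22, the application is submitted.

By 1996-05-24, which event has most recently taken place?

The credit report is pulled

The application is submitted: Apr 22, 1996.
The credit report is pulled: Apr 22, 1996 + 21 days = May 13, 1996.
The appraisal is ordered: May 13, 1996 + 13 days = May 26, 1996.
The appraisal report arrives: May 26, 1996 + 34 days = Jun 29, 1996.
Underwriting issues conditional approval: Jun 29, 1996 + 7 days = Jul 6, 1996.
Clear-to-close is issued: Jul 6, 1996 + 20 days = Jul 26, 1996.
Closing takes place: Jul 26, 1996 + 19 days = Aug 14, 1996.
May 24, 1996 falls between when the credit report is pulled (May 13, 1996) and when the appraisal is ordered (May 26, 1996).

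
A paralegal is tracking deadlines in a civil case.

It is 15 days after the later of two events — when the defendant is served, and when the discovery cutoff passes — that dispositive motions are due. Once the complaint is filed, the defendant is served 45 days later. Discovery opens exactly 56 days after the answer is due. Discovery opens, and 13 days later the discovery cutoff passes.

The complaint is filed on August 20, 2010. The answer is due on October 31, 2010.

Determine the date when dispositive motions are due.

January 23, 2011

The complaint is filed: Aug 20, 2010.
The defendant is served: Aug 20, 2010 + 45 days = Oct 4, 2010.
The answer is due: Oct 31, 2010.
Discovery opens: Oct 31, 2010 + 56 days = Dec 26, 2010.
The discovery cutoff passes: Dec 26, 2010 + 13 days = Jan 8, 2011.
Both prerequisites met — the defendant is served (Oct 4, 2010), the discovery cutoff passes (Jan 8, 2011); the later is Jan 8, 2011.
Dispositive motions are due: Jan 8, 2011 + 15 days = Jan 23, 2011.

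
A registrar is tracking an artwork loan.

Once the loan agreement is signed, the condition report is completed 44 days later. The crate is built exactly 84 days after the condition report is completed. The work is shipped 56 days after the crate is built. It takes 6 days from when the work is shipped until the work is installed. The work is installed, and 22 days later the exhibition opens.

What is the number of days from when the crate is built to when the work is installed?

62 days

Causal path: the crate is built → the work is shipped → the work is installed.
Total delay along the path: 56 + 6 = 62 days.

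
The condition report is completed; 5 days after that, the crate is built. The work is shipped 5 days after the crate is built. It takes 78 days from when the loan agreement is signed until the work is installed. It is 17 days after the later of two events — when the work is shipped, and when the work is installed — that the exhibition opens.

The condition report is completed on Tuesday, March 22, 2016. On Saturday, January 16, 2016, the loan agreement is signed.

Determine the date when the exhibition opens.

Wednesday, April 20, 2016

The condition report is completed: Mar 22, 2016.
The crate is built: Mar 22, 2016 + 5 days = Mar 27, 2016.
The work is shipped: Mar 27, 2016 + 5 days = Apr 1, 2016.
The loan agreement is signed: Jan 16, 2016.
The work is installed: Jan 16, 2016 + 78 days = Apr 3, 2016.
Both prerequisites met — the work is shipped (Apr 1, 2016), the work is installed (Apr 3, 2016); the later is Apr 3, 2016.
The exhibition opens: Apr 3, 2016 + 17 days = Apr 20, 2016.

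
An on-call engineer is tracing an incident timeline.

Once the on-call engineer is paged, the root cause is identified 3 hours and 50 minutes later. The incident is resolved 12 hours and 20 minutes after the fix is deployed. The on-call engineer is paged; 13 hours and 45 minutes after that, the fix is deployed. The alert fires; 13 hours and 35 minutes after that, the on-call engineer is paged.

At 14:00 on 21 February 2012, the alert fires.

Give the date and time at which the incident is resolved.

05:40 on 23 February 2012

The alert fires: 14:00 Feb 21, 2012.
The on-call engineer is paged: 14:00 Feb 21, 2012 + 13h35m = 03:35 Feb 22, 2012.
The fix is deployed: 03:35 Feb 22, 2012 + 13h45m = 17:20 Feb 22, 2012.
The incident is resolved: 17:20 Feb 22, 2012 + 12h20m = 05:40 Feb 23, 2012.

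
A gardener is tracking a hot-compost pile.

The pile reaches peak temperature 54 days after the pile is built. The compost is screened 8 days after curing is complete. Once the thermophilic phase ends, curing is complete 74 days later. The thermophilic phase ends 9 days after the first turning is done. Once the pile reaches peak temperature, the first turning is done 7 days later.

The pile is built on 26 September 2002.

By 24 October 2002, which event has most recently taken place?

The pile is built: Sep 26, 2002.
The pile reaches peak temperature: Sep 26, 2002 + 54 days = Nov 19, 2002.
The first turning is done: Nov 19, 2002 + 7 days = Nov 26, 2002.
The thermophilic phase ends: Nov 26, 2002 + 9 days = Dec 5, 2002.
Curing is complete: Dec 5, 2002 + 74 days = Feb 17, 2003.
The compost is screened: Feb 17, 2003 + 8 days = Feb 25, 2003.
Oct 24, 2002 falls between when the pile is built (Sep 26, 2002) and when the pile reaches peak temperature (Nov 19, 2002).

The pile is built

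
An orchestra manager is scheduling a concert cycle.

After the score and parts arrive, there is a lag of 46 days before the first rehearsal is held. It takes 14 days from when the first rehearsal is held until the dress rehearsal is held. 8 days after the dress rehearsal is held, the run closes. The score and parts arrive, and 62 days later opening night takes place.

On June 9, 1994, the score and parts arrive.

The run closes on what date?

The score and parts arrive: Jun 9, 1994.
The first rehearsal is held: Jun 9, 1994 + 46 days = Jul 25, 1994.
The dress rehearsal is held: Jul 25, 1994 + 14 days = Aug 8, 1994.
The run closes: Aug 8, 1994 + 8 days = Aug 16, 1994.

August 16, 1994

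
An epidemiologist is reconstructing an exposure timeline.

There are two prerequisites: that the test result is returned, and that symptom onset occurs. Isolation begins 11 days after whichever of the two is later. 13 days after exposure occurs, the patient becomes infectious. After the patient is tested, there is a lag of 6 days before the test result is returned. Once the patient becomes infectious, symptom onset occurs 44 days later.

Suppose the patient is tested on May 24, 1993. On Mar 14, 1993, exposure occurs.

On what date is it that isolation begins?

Jun 10, 1993

The patient is tested: May 24, 1993.
The test result is returned: May 24, 1993 + 6 days = May 30, 1993.
Exposure occurs: Mar 14, 1993.
The patient becomes infectious: Mar 14, 1993 + 13 days = Mar 27, 1993.
Symptom onset occurs: Mar 27, 1993 + 44 days = May 10, 1993.
Both prerequisites met — the test result is returned (May 30, 1993), symptom onset occurs (May 10, 1993); the later is May 30, 1993.
Isolation begins: May 30, 1993 + 11 days = Jun 10, 1993.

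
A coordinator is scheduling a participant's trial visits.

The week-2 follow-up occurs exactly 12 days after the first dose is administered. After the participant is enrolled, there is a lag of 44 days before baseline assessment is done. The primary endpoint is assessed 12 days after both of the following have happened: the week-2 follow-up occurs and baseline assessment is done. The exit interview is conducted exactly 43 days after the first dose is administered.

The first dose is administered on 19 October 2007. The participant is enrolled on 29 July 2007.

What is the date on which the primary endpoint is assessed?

12 November 2007

The first dose is administered: Oct 19, 2007.
The week-2 follow-up occurs: Oct 19, 2007 + 12 days = Oct 31, 2007.
The participant is enrolled: Jul 29, 2007.
Baseline assessment is done: Jul 29, 2007 + 44 days = Sep 11, 2007.
Both prerequisites met — the week-2 follow-up occurs (Oct 31, 2007), baseline assessment is done (Sep 11, 2007); the later is Oct 31, 2007.
The primary endpoint is assessed: Oct 31, 2007 + 12 days = Nov 12, 2007.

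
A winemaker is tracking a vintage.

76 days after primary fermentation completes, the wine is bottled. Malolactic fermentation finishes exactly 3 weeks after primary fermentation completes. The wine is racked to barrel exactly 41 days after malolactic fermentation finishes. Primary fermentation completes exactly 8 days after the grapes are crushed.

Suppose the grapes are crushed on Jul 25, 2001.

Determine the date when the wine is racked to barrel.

Oct 3, 2001

The grapes are crushed: Jul 25, 2001.
Primary fermentation completes: Jul 25, 2001 + 8 days = Aug 2, 2001.
Malolactic fermentation finishes: Aug 2, 2001 + 3 weeks = Aug 23, 2001.
The wine is racked to barrel: Aug 23, 2001 + 41 days = Oct 3, 2001.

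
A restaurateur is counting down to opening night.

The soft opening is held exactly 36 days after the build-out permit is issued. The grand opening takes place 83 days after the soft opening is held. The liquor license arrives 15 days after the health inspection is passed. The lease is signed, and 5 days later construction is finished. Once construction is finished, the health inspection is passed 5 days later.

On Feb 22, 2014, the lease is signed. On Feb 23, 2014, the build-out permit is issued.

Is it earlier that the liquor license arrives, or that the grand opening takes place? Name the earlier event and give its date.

The lease is signed: Feb 22, 2014.
Construction is finished: Feb 22, 2014 + 5 days = Feb 27, 2014.
The health inspection is passed: Feb 27, 2014 + 5 days = Mar 4, 2014.
The liquor license arrives: Mar 4, 2014 + 15 days = Mar 19, 2014.
The build-out permit is issued: Feb 23, 2014.
The soft opening is held: Feb 23, 2014 + 36 days = Mar 31, 2014.
The grand opening takes place: Mar 31, 2014 + 83 days = Jun 22, 2014.
Comparing: the liquor license arrives on Mar 19, 2014 vs the grand opening takes place on Jun 22, 2014. Earlier: the liquor license arrives.

The liquor license arrives — Mar 19, 2014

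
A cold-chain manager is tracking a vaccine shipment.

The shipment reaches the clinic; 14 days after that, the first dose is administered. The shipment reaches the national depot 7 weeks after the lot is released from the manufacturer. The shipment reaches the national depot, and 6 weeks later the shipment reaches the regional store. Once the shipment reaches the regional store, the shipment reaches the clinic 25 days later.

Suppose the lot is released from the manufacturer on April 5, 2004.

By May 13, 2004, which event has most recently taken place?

The lot is released from the manufacturer

The lot is released from the manufacturer: Apr 5, 2004.
The shipment reaches the national depot: Apr 5, 2004 + 7 weeks = May 24, 2004.
The shipment reaches the regional store: May 24, 2004 + 6 weeks = Jul 5, 2004.
The shipment reaches the clinic: Jul 5, 2004 + 25 days = Jul 30, 2004.
The first dose is administered: Jul 30, 2004 + 14 days = Aug 13, 2004.
May 13, 2004 falls between when the lot is released from the manufacturer (Apr 5, 2004) and when the shipment reaches the national depot (May 24, 2004).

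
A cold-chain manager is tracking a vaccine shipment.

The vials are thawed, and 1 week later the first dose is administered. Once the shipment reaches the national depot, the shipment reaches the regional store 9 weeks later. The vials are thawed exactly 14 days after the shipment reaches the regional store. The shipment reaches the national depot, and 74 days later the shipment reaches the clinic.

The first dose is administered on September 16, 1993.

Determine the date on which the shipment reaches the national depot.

The first dose is administered: Sep 16, 1993.
The vials are thawed: Sep 16, 1993 − 1 week = Sep 9, 1993.
The shipment reaches the regional store: Sep 9, 1993 − 14 days = Aug 26, 1993.
The shipment reaches the national depot: Aug 26, 1993 − 9 weeks = Jun 24, 1993.

June 24, 1993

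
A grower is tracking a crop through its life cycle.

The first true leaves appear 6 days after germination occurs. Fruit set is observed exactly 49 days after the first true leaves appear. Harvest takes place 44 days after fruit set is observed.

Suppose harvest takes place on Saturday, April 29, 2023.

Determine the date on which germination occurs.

Harvest takes place: Apr 29, 2023.
Fruit set is observed: Apr 29, 2023 − 44 days = Mar 16, 2023.
The first true leaves appear: Mar 16, 2023 − 49 days = Jan 26, 2023.
Germination occurs: Jan 26, 2023 − 6 days = Jan 20, 2023.

Friday, January 20, 2023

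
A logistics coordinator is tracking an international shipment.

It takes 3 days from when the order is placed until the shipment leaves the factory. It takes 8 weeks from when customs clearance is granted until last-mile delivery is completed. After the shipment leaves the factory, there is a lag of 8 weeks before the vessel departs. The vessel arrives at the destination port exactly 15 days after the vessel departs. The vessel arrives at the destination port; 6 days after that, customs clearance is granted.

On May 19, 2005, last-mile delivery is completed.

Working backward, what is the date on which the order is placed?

January 3, 2005

Last-mile delivery is completed: May 19, 2005.
Customs clearance is granted: May 19, 2005 − 8 weeks = Mar 24, 2005.
The vessel arrives at the destination port: Mar 24, 2005 − 6 days = Mar 18, 2005.
The vessel departs: Mar 18, 2005 − 15 days = Mar 3, 2005.
The shipment leaves the factory: Mar 3, 2005 − 8 weeks = Jan 6, 2005.
The order is placed: Jan 6, 2005 − 3 days = Jan 3, 2005.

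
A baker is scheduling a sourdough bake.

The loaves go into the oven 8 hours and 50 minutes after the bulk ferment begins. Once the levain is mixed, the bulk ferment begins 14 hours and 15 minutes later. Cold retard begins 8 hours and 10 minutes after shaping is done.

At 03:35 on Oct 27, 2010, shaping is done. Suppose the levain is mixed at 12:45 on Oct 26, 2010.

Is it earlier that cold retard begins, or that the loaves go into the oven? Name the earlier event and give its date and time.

Shaping is done: 03:35 Oct 27, 2010.
Cold retard begins: 03:35 Oct 27, 2010 + 8h10m = 11:45 Oct 27, 2010.
The levain is mixed: 12:45 Oct 26, 2010.
The bulk ferment begins: 12:45 Oct 26, 2010 + 14h15m = 03:00 Oct 27, 2010.
The loaves go into the oven: 03:00 Oct 27, 2010 + 8h50m = 11:50 Oct 27, 2010.
Comparing: cold retard begins at 11:45 Oct 27, 2010 vs the loaves go into the oven at 11:50 Oct 27, 2010. Earlier: cold retard begins.

Cold retard begins — 11:45 on Oct 27, 2010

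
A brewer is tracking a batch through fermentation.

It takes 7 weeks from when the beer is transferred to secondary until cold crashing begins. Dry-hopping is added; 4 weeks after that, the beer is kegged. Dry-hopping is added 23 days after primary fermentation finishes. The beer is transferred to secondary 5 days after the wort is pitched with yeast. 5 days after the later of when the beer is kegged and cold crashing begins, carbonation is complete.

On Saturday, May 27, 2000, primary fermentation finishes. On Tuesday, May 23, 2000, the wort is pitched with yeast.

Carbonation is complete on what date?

Primary fermentation finishes: May 27, 2000.
Dry-hopping is added: May 27, 2000 + 23 days = Jun 19, 2000.
The beer is kegged: Jun 19, 2000 + 4 weeks = Jul 17, 2000.
The wort is pitched with yeast: May 23, 2000.
The beer is transferred to secondary: May 23, 2000 + 5 days = May 28, 2000.
Cold crashing begins: May 28, 2000 + 7 weeks = Jul 16, 2000.
Both prerequisites met — the beer is kegged (Jul 17, 2000), cold crashing begins (Jul 16, 2000); the later is Jul 17, 2000.
Carbonation is complete: Jul 17, 2000 + 5 days = Jul 22, 2000.

Saturday, July 22, 2000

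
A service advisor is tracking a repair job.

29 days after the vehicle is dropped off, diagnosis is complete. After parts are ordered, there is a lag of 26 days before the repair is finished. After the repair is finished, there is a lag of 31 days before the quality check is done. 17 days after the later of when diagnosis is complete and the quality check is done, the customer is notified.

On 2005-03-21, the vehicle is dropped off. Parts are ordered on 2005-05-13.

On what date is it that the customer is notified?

The vehicle is dropped off: Mar 21, 2005.
Diagnosis is complete: Mar 21, 2005 + 29 days = Apr 19, 2005.
Parts are ordered: May 13, 2005.
The repair is finished: May 13, 2005 + 26 days = Jun 8, 2005.
The quality check is done: Jun 8, 2005 + 31 days = Jul 9, 2005.
Both prerequisites met — diagnosis is complete (Apr 19, 2005), the quality check is done (Jul 9, 2005); the later is Jul 9, 2005.
The customer is notified: Jul 9, 2005 + 17 days = Jul 26, 2005.

2005-07-26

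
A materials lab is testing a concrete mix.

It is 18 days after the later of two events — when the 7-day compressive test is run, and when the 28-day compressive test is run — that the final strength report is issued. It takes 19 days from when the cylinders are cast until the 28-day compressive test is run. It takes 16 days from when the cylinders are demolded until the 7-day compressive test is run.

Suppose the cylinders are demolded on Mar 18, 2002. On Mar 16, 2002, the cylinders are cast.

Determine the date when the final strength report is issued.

Apr 22, 2002

The cylinders are demolded: Mar 18, 2002.
The 7-day compressive test is run: Mar 18, 2002 + 16 days = Apr 3, 2002.
The cylinders are cast: Mar 16, 2002.
The 28-day compressive test is run: Mar 16, 2002 + 19 days = Apr 4, 2002.
Both prerequisites met — the 7-day compressive test is run (Apr 3, 2002), the 28-day compressive test is run (Apr 4, 2002); the later is Apr 4, 2002.
The final strength report is issued: Apr 4, 2002 + 18 days = Apr 22, 2002.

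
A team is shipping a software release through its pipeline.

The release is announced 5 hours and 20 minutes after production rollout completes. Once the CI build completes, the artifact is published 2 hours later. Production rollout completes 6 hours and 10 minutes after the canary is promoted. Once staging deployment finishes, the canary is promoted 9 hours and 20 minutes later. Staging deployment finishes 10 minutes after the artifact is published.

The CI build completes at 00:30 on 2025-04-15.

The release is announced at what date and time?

23:30 on 2025-04-15

The CI build completes: 00:30 Apr 15, 2025.
The artifact is published: 00:30 Apr 15, 2025 + 2h = 02:30 Apr 15, 2025.
Staging deployment finishes: 02:30 Apr 15, 2025 + 10m = 02:40 Apr 15, 2025.
The canary is promoted: 02:40 Apr 15, 2025 + 9h20m = 12:00 Apr 15, 2025.
Production rollout completes: 12:00 Apr 15, 2025 + 6h10m = 18:10 Apr 15, 2025.
The release is announced: 18:10 Apr 15, 2025 + 5h20m = 23:30 Apr 15, 2025.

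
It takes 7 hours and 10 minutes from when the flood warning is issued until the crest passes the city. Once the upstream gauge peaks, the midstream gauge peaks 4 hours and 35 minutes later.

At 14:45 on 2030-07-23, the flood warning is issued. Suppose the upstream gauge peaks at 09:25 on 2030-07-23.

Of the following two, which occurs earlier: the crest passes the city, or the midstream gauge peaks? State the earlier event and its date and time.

The flood warning is issued: 14:45 Jul 23, 2030.
The crest passes the city: 14:45 Jul 23, 2030 + 7h10m = 21:55 Jul 23, 2030.
The upstream gauge peaks: 09:25 Jul 23, 2030.
The midstream gauge peaks: 09:25 Jul 23, 2030 + 4h35m = 14:00 Jul 23, 2030.
Comparing: the crest passes the city at 21:55 Jul 23, 2030 vs the midstream gauge peaks at 14:00 Jul 23, 2030. Earlier: the midstream gauge peaks.

The midstream gauge peaks — 14:00 on 2030-07-23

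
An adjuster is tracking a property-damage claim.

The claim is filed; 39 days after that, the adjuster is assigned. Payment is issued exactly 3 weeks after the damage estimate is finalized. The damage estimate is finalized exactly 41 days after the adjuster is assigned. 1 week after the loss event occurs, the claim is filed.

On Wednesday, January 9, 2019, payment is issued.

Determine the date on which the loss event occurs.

Sunday, September 23, 2018

Payment is issued: Jan 9, 2019.
The damage estimate is finalized: Jan 9, 2019 − 3 weeks = Dec 19, 2018.
The adjuster is assigned: Dec 19, 2018 − 41 days = Nov 8, 2018.
The claim is filed: Nov 8, 2018 − 39 days = Sep 30, 2018.
The loss event occurs: Sep 30, 2018 − 1 week = Sep 23, 2018.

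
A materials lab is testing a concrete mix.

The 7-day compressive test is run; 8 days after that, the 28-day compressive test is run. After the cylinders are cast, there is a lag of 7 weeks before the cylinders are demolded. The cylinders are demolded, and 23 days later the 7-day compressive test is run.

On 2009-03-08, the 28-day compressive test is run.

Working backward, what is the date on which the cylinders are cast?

2008-12-18

The 28-day compressive test is run: Mar 8, 2009.
The 7-day compressive test is run: Mar 8, 2009 − 8 days = Feb 28, 2009.
The cylinders are demolded: Feb 28, 2009 − 23 days = Feb 5, 2009.
The cylinders are cast: Feb 5, 2009 − 7 weeks = Dec 18, 2008.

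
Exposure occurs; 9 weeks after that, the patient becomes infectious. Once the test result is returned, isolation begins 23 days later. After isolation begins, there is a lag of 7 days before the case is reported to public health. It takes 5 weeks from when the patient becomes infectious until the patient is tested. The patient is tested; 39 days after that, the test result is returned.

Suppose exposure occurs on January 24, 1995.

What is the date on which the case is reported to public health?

July 10, 1995

Exposure occurs: Jan 24, 1995.
The patient becomes infectious: Jan 24, 1995 + 9 weeks = Mar 28, 1995.
The patient is tested: Mar 28, 1995 + 5 weeks = May 2, 1995.
The test result is returned: May 2, 1995 + 39 days = Jun 10, 1995.
Isolation begins: Jun 10, 1995 + 23 days = Jul 3, 1995.
The case is reported to public health: Jul 3, 1995 + 7 days = Jul 10, 1995.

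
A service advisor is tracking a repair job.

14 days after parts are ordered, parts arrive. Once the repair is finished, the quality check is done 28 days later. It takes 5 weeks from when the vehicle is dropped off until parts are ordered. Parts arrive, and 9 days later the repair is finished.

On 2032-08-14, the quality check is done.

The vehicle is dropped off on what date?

The quality check is done: Aug 14, 2032.
The repair is finished: Aug 14, 2032 − 28 days = Jul 17, 2032.
Parts arrive: Jul 17, 2032 − 9 days = Jul 8, 2032.
Parts are ordered: Jul 8, 2032 − 14 days = Jun 24, 2032.
The vehicle is dropped off: Jun 24, 2032 − 5 weeks = May 20, 2032.

2032-05-20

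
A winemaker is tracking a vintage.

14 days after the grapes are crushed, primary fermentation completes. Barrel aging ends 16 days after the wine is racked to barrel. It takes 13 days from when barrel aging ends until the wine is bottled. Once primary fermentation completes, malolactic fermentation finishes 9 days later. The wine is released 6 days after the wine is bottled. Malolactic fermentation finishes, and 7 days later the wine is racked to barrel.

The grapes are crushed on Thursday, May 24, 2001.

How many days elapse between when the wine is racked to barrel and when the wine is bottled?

29 days

Causal path: the wine is racked to barrel → barrel aging ends → the wine is bottled.
Total delay along the path: 16 + 13 = 29 days.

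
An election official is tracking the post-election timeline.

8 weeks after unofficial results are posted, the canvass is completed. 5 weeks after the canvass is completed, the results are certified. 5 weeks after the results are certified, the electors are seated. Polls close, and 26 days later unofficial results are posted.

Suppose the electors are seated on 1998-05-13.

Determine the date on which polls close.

1997-12-12

The electors are seated: May 13, 1998.
The results are certified: May 13, 1998 − 5 weeks = Apr 8, 1998.
The canvass is completed: Apr 8, 1998 − 5 weeks = Mar 4, 1998.
Unofficial results are posted: Mar 4, 1998 − 8 weeks = Jan 7, 1998.
Polls close: Jan 7, 1998 − 26 days = Dec 12, 1997.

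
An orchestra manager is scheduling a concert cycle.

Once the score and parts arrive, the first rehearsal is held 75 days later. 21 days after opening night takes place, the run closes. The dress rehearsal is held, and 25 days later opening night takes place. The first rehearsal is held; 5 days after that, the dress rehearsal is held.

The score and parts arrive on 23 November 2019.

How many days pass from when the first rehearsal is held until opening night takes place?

30 days

Causal path: the first rehearsal is held → the dress rehearsal is held → opening night takes place.
Total delay along the path: 5 + 25 = 30 days.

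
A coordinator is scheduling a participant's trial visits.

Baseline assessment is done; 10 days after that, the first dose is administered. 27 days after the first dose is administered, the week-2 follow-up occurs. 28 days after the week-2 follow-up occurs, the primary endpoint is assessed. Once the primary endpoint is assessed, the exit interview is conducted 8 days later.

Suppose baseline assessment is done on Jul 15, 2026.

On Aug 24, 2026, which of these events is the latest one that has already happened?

The week-2 follow-up occurs

Baseline assessment is done: Jul 15, 2026.
The first dose is administered: Jul 15, 2026 + 10 days = Jul 25, 2026.
The week-2 follow-up occurs: Jul 25, 2026 + 27 days = Aug 21, 2026.
The primary endpoint is assessed: Aug 21, 2026 + 28 days = Sep 18, 2026.
The exit interview is conducted: Sep 18, 2026 + 8 days = Sep 26, 2026.
Aug 24, 2026 falls between when the week-2 follow-up occurs (Aug 21, 2026) and when the primary endpoint is assessed (Sep 18, 2026).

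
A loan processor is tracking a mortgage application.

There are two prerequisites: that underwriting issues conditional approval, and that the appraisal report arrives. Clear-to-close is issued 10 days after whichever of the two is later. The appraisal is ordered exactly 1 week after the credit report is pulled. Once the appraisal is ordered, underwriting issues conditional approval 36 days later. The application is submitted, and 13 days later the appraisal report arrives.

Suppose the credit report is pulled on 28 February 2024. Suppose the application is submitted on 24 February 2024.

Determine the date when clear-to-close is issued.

The credit report is pulled: Feb 28, 2024.
The appraisal is ordered: Feb 28, 2024 + 1 week = Mar 6, 2024.
Underwriting issues conditional approval: Mar 6, 2024 + 36 days = Apr 11, 2024.
The application is submitted: Feb 24, 2024.
The appraisal report arrives: Feb 24, 2024 + 13 days = Mar 8, 2024.
Both prerequisites met — underwriting issues conditional approval (Apr 11, 2024), the appraisal report arrives (Mar 8, 2024); the later is Apr 11, 2024.
Clear-to-close is issued: Apr 11, 2024 + 10 days = Apr 21, 2024.

21 April 2024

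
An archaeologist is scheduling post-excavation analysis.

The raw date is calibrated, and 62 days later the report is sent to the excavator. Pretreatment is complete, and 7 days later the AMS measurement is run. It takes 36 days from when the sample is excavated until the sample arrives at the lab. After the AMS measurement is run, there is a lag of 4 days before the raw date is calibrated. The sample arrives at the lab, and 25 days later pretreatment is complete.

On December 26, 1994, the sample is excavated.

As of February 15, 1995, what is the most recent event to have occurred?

The sample is excavated: Dec 26, 1994.
The sample arrives at the lab: Dec 26, 1994 + 36 days = Jan 31, 1995.
Pretreatment is complete: Jan 31, 1995 + 25 days = Feb 25, 1995.
The AMS measurement is run: Feb 25, 1995 + 7 days = Mar 4, 1995.
The raw date is calibrated: Mar 4, 1995 + 4 days = Mar 8, 1995.
The report is sent to the excavator: Mar 8, 1995 + 62 days = May 9, 1995.
Feb 15, 1995 falls between when the sample arrives at the lab (Jan 31, 1995) and when pretreatment is complete (Feb 25, 1995).

The sample arrives at the lab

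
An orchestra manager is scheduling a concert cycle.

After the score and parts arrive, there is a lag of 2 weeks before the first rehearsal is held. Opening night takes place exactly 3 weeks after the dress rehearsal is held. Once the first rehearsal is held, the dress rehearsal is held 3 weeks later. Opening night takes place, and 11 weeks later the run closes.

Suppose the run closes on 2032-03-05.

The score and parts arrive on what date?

2031-10-24

The run closes: Mar 5, 2032.
Opening night takes place: Mar 5, 2032 − 11 weeks = Dec 19, 2031.
The dress rehearsal is held: Dec 19, 2031 − 3 weeks = Nov 28, 2031.
The first rehearsal is held: Nov 28, 2031 − 3 weeks = Nov 7, 2031.
The score and parts arrive: Nov 7, 2031 − 2 weeks = Oct 24, 2031.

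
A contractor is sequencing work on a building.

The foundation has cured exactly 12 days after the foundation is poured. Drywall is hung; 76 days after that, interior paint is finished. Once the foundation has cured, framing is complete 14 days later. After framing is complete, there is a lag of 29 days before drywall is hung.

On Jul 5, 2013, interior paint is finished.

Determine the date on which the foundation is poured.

Feb 24, 2013

Interior paint is finished: Jul 5, 2013.
Drywall is hung: Jul 5, 2013 − 76 days = Apr 20, 2013.
Framing is complete: Apr 20, 2013 − 29 days = Mar 22, 2013.
The foundation has cured: Mar 22, 2013 − 14 days = Mar 8, 2013.
The foundation is poured: Mar 8, 2013 − 12 days = Feb 24, 2013.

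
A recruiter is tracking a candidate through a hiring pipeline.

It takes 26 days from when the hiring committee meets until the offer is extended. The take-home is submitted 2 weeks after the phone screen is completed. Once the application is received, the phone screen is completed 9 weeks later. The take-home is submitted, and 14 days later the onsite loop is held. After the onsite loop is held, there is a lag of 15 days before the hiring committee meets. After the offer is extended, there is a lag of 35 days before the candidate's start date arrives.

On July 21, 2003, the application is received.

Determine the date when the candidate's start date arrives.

The application is received: Jul 21, 2003.
The phone screen is completed: Jul 21, 2003 + 9 weeks = Sep 22, 2003.
The take-home is submitted: Sep 22, 2003 + 2 weeks = Oct 6, 2003.
The onsite loop is held: Oct 6, 2003 + 14 days = Oct 20, 2003.
The hiring committee meets: Oct 20, 2003 + 15 days = Nov 4, 2003.
The offer is extended: Nov 4, 2003 + 26 days = Nov 30, 2003.
The candidate's start date arrives: Nov 30, 2003 + 35 days = Jan 4, 2004.

January 4, 2004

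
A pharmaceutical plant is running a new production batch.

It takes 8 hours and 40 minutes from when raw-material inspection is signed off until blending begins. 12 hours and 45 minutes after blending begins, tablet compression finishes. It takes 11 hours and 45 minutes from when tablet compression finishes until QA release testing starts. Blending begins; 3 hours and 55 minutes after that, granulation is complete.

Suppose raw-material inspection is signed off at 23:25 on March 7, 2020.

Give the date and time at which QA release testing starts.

Raw-material inspection is signed off: 23:25 Mar 7, 2020.
Blending begins: 23:25 Mar 7, 2020 + 8h40m = 08:05 Mar 8, 2020.
Tablet compression finishes: 08:05 Mar 8, 2020 + 12h45m = 20:50 Mar 8, 2020.
QA release testing starts: 20:50 Mar 8, 2020 + 11h45m = 08:35 Mar 9, 2020.

08:35 on March 9, 2020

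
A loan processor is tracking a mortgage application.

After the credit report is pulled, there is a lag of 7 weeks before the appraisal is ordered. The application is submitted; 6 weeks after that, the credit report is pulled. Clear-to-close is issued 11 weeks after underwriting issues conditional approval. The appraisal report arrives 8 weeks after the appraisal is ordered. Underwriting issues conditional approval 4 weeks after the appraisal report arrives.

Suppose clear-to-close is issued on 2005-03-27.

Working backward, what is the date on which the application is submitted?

Clear-to-close is issued: Mar 27, 2005.
Underwriting issues conditional approval: Mar 27, 2005 − 11 weeks = Jan 9, 2005.
The appraisal report arrives: Jan 9, 2005 − 4 weeks = Dec 12, 2004.
The appraisal is ordered: Dec 12, 2004 − 8 weeks = Oct 17, 2004.
The credit report is pulled: Oct 17, 2004 − 7 weeks = Aug 29, 2004.
The application is submitted: Aug 29, 2004 − 6 weeks = Jul 18, 2004.

2004-07-18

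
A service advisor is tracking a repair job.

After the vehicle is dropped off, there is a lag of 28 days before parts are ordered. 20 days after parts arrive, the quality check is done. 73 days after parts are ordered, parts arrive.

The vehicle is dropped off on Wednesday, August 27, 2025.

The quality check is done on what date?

The vehicle is dropped off: Aug 27, 2025.
Parts are ordered: Aug 27, 2025 + 28 days = Sep 24, 2025.
Parts arrive: Sep 24, 2025 + 73 days = Dec 6, 2025.
The quality check is done: Dec 6, 2025 + 20 days = Dec 26, 2025.

Friday, December 26, 2025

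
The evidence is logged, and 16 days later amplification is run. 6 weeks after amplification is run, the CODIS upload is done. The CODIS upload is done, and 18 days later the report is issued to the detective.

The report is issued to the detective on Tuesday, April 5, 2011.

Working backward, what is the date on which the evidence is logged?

Wednesday, January 19, 2011

The report is issued to the detective: Apr 5, 2011.
The CODIS upload is done: Apr 5, 2011 − 18 days = Mar 18, 2011.
Amplification is run: Mar 18, 2011 − 6 weeks = Feb 4, 2011.
The evidence is logged: Feb 4, 2011 − 16 days = Jan 19, 2011.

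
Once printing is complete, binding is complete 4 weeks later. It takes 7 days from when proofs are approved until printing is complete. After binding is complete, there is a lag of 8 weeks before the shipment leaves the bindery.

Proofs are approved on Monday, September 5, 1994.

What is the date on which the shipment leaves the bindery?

Proofs are approved: Sep 5, 1994.
Printing is complete: Sep 5, 1994 + 7 days = Sep 12, 1994.
Binding is complete: Sep 12, 1994 + 4 weeks = Oct 10, 1994.
The shipment leaves the bindery: Oct 10, 1994 + 8 weeks = Dec 5, 1994.

Monday, December 5, 1994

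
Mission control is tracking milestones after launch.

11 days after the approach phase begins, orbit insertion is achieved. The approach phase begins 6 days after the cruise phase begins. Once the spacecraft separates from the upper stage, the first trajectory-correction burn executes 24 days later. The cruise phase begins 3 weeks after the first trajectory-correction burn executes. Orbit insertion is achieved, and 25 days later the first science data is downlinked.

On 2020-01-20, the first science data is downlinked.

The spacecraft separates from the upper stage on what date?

The first science data is downlinked: Jan 20, 2020.
Orbit insertion is achieved: Jan 20, 2020 − 25 days = Dec 26, 2019.
The approach phase begins: Dec 26, 2019 − 11 days = Dec 15, 2019.
The cruise phase begins: Dec 15, 2019 − 6 days = Dec 9, 2019.
The first trajectory-correction burn executes: Dec 9, 2019 − 3 weeks = Nov 18, 2019.
The spacecraft separates from the upper stage: Nov 18, 2019 − 24 days = Oct 25, 2019.

2019-10-25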